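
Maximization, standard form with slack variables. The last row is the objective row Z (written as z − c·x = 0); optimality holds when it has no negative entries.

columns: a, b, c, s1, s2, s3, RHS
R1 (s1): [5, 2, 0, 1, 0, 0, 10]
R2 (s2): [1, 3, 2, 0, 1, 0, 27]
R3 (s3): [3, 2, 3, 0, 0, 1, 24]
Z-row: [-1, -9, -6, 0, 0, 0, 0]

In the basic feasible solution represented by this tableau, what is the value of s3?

s3 is basic (row 3); its value is the RHS of that row, 24.

24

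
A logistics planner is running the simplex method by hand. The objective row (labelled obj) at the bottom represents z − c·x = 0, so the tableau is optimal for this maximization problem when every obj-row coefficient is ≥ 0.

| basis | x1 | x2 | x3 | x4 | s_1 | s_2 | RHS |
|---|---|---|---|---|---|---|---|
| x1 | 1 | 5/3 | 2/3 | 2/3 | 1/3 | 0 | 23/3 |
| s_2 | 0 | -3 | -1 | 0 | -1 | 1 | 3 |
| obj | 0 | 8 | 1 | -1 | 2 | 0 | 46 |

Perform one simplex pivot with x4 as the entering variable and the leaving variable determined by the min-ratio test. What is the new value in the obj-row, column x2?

Ratio test on column x4 — row 1: (23/3)/(2/3) = 23/2; row 2: entry 0 ≤ 0. Minimum is 23/2 at row 1 (x1 leaves); pivot element 2/3.
Divide row 1 by 2/3; eliminate column x4 from the other rows.
obj-row update in column x2: 8 − (-1)·(5/2) = 21/2.

21/2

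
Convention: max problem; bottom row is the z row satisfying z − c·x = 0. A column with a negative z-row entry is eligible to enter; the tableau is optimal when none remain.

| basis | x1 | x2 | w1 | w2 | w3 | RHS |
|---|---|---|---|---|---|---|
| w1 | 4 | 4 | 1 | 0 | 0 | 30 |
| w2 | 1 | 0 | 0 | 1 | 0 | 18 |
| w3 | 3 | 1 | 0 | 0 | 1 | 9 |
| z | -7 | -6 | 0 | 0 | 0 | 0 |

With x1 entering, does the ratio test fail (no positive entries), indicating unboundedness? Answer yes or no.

Column x1 has positive entries in row(s) 1, 2, 3, so the ratio test bounds it — not unbounded.

no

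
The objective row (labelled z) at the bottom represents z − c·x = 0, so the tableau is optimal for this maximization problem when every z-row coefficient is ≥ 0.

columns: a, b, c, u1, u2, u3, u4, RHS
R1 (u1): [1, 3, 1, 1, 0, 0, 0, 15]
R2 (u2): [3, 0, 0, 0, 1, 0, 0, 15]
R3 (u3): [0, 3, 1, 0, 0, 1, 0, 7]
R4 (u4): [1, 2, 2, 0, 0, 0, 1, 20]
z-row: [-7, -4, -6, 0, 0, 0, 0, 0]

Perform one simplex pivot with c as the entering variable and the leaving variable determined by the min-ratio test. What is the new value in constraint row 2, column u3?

Ratio test on column c — row 1: 15/1 = 15; row 2: entry 0 ≤ 0; row 3: 7/1 = 7; row 4: 20/2 = 10. Minimum is 7 at row 3 (u3 leaves); pivot element 1.
Divide row 3 by 1; eliminate column c from the other rows.
Row 2 update in column u3: 0 − 0·1 = 0.

0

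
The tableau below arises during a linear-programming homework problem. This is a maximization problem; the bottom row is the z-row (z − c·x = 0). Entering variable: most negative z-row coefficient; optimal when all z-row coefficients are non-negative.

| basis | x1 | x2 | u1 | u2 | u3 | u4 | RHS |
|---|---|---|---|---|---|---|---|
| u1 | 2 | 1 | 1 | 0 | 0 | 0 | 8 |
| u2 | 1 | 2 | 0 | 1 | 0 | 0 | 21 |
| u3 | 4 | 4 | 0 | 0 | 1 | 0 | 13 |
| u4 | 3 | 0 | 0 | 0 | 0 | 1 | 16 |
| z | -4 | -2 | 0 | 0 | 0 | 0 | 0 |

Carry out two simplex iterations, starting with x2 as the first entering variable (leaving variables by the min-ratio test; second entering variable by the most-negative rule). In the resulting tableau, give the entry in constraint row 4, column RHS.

Ratio test on column x2 — row 1: 8/1 = 8; row 2: 21/2 = 21/2; row 3: 13/4 = 13/4; row 4: entry 0 ≤ 0. Minimum is 13/4 at row 3 (u3 leaves); pivot element 4.
Divide row 3 by 4; eliminate column x2 from the other rows.
Second iteration: most negative z-row entry is -2 in column x1, so x1 enters.
Ratio test on column x1 — row 1: (19/4)/1 = 19/4; row 2: entry -1 ≤ 0; row 3: (13/4)/1 = 13/4; row 4: 16/3 = 16/3. Minimum is 13/4 at row 3 (x2 leaves); pivot element 1.
Divide row 3 by 1; eliminate column x1 from the other rows.
After both pivots, the entry at constraint row 4, column RHS is 25/4.

25/4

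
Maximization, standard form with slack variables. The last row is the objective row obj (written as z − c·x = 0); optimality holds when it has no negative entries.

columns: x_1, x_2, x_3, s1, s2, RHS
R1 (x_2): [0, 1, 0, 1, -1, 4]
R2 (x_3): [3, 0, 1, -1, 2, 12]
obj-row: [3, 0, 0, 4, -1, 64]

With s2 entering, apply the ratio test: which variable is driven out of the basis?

Column s2 entries and ratios — x_2: -1 ≤ 0, skip; x_3: 12/2 = 6.
Smallest ratio is 6 in the row of x_3, so x_3 leaves.

x_3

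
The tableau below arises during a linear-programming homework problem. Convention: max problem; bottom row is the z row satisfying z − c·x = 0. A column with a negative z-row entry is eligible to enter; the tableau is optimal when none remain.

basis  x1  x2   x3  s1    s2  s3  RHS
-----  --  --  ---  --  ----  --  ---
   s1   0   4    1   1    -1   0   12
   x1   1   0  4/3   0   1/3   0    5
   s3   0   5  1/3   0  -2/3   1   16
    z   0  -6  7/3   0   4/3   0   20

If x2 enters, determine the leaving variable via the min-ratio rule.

Column x2 entries and ratios — s1: 12/4 = 3; x1: 0 ≤ 0, skip; s3: 16/5 = 16/5.
Smallest ratio is 3 in the row of s1, so s1 leaves.

s1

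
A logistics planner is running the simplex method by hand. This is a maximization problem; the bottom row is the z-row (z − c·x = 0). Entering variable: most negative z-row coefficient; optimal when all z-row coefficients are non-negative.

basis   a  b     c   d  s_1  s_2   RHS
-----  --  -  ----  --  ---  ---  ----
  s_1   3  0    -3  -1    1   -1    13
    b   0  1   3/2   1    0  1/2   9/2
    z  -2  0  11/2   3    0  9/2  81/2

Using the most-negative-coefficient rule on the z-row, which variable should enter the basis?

Negative z-row entries: a: -2.
The most negative is -2 in column a, so a enters.

a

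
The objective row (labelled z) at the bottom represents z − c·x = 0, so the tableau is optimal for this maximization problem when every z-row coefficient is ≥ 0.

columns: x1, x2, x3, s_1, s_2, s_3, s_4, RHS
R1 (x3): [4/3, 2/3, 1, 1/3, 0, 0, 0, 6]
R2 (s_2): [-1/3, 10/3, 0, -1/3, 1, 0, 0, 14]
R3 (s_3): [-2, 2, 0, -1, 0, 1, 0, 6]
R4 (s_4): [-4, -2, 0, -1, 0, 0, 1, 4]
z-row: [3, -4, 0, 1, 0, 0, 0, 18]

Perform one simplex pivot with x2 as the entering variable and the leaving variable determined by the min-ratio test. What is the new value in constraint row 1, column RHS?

4

Ratio test on column x2 — row 1: 6/(2/3) = 9; row 2: 14/(10/3) = 21/5; row 3: 6/2 = 3; row 4: entry -2 ≤ 0. Minimum is 3 at row 3 (s_3 leaves); pivot element 2.
Divide row 3 by 2; eliminate column x2 from the other rows.
Row 1 update in column RHS: 6 − (2/3)·3 = 4.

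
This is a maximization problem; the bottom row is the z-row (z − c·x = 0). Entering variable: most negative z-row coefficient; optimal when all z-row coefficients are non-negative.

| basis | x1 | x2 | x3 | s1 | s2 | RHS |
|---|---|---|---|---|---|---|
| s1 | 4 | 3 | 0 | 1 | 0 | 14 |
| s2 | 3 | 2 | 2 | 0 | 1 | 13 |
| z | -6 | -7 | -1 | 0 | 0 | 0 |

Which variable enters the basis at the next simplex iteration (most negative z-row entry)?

Negative z-row entries: x1: -6, x2: -7, x3: -1.
The most negative is -7 in column x2, so x2 enters.

x2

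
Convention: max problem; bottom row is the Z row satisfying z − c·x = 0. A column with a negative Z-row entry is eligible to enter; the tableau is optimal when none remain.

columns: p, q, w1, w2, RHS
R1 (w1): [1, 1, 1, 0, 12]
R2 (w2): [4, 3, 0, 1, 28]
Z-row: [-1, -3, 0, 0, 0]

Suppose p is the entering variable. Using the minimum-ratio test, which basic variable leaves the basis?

Column p entries and ratios — w1: 12/1 = 12; w2: 28/4 = 7.
Smallest ratio is 7 in the row of w2, so w2 leaves.

w2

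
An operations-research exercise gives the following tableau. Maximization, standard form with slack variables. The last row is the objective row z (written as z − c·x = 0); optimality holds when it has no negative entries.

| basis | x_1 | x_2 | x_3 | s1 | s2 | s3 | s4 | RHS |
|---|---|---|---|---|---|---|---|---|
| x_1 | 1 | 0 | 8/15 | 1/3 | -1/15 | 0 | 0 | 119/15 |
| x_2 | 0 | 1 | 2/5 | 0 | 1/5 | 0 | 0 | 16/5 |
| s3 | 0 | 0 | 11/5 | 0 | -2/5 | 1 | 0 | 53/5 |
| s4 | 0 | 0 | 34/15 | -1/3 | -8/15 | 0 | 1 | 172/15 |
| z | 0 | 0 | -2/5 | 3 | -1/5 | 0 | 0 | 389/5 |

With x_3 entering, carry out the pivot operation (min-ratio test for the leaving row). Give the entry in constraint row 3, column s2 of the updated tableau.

Ratio test on column x_3 — row 1: (119/15)/(8/15) = 119/8; row 2: (16/5)/(2/5) = 8; row 3: (53/5)/(11/5) = 53/11; row 4: (172/15)/(34/15) = 86/17. Minimum is 53/11 at row 3 (s3 leaves); pivot element 11/5.
Divide row 3 by 11/5; eliminate column x_3 from the other rows.
In the new row 3, the s2 entry is the old entry divided by the pivot: (-2/5)/(11/5) = -2/11.

-2/11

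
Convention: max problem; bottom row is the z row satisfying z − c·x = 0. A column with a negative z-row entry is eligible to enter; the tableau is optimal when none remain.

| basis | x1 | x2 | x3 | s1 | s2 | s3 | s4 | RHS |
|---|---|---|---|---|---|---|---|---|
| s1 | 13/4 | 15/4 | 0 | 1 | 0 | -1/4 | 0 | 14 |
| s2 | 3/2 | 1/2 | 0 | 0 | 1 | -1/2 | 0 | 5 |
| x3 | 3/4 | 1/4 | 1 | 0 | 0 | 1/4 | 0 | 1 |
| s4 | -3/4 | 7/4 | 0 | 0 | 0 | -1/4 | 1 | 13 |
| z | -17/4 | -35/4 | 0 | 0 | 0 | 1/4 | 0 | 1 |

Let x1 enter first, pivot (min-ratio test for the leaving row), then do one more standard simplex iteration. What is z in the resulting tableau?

Ratio test on column x1 — row 1: 14/(13/4) = 56/13; row 2: 5/(3/2) = 10/3; row 3: 1/(3/4) = 4/3; row 4: entry -3/4 ≤ 0. Minimum is 4/3 at row 3 (x3 leaves); pivot element 3/4.
Pivot on row 3; the z-row RHS becomes 1 − (-17/4)·(4/3) = 20/3.
Next entering variable (most negative z-row entry -22/3): x2.
Ratio test on column x2 — row 1: (29/3)/(8/3) = 29/8; row 2: entry 0 ≤ 0; row 3: (4/3)/(1/3) = 4; row 4: 14/2 = 7. Minimum is 29/8 at row 1 (s1 leaves); pivot element 8/3.
After the second pivot the z-row RHS is 20/3 − (-22/3)·(29/8) = 133/4.

133/4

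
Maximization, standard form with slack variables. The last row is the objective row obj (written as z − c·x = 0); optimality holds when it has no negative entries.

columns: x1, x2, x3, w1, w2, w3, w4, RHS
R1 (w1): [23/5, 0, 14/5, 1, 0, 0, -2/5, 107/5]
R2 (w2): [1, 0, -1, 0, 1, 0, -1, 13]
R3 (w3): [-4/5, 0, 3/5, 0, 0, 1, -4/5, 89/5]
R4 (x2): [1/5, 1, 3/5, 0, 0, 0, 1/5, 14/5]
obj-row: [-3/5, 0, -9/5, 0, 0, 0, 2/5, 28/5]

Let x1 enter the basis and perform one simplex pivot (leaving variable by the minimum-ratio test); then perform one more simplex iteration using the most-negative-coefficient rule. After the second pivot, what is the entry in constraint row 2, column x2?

37/11

Ratio test on column x1 — row 1: (107/5)/(23/5) = 107/23; row 2: 13/1 = 13; row 3: entry -4/5 ≤ 0; row 4: (14/5)/(1/5) = 14. Minimum is 107/23 at row 1 (w1 leaves); pivot element 23/5.
Divide row 1 by 23/5; eliminate column x1 from the other rows.
Second iteration: most negative obj-row entry is -33/23 in column x3, so x3 enters.
Ratio test on column x3 — row 1: (107/23)/(14/23) = 107/14; row 2: entry -37/23 ≤ 0; row 3: (495/23)/(25/23) = 99/5; row 4: (43/23)/(11/23) = 43/11. Minimum is 43/11 at row 4 (x2 leaves); pivot element 11/23.
Divide row 4 by 11/23; eliminate column x3 from the other rows.
After both pivots, the entry at constraint row 2, column x2 is 37/11.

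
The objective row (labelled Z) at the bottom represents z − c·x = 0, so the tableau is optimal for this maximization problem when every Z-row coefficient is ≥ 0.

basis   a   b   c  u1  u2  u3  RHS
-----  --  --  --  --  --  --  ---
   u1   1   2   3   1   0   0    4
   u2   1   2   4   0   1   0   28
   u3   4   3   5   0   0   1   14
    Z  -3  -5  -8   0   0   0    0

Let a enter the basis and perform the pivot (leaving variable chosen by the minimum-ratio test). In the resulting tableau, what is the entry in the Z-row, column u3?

Ratio test on column a — row 1: 4/1 = 4; row 2: 28/1 = 28; row 3: 14/4 = 7/2. Minimum is 7/2 at row 3 (u3 leaves); pivot element 4.
Divide row 3 by 4; eliminate column a from the other rows.
Z-row update in column u3: 0 − (-3)·(1/4) = 3/4.

3/4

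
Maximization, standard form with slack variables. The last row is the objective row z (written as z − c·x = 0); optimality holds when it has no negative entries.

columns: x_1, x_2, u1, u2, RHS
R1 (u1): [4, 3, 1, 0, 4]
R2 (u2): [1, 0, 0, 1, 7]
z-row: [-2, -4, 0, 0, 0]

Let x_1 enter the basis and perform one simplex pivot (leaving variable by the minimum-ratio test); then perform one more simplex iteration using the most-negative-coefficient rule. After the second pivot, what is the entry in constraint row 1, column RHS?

4/3

Ratio test on column x_1 — row 1: 4/4 = 1; row 2: 7/1 = 7. Minimum is 1 at row 1 (u1 leaves); pivot element 4.
Divide row 1 by 4; eliminate column x_1 from the other rows.
Second iteration: most negative z-row entry is -5/2 in column x_2, so x_2 enters.
Ratio test on column x_2 — row 1: 1/(3/4) = 4/3; row 2: entry -3/4 ≤ 0. Minimum is 4/3 at row 1 (x_1 leaves); pivot element 3/4.
Divide row 1 by 3/4; eliminate column x_2 from the other rows.
After both pivots, the entry at constraint row 1, column RHS is 4/3.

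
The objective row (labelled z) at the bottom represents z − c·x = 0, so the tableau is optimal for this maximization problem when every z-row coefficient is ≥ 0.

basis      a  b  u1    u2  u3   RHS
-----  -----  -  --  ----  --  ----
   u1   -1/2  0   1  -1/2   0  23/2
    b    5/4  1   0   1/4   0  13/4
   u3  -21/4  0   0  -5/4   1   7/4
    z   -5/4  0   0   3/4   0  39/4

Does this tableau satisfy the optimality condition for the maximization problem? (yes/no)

no

The z-row has a negative entry -5/4 in column a, so it is not optimal.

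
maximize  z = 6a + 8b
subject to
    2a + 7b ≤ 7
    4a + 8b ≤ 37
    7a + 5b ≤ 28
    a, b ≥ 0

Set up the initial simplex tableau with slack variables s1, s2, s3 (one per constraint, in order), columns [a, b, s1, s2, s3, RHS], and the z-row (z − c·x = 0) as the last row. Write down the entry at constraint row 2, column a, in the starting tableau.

4

Constraint 2 has coefficient 4 on a.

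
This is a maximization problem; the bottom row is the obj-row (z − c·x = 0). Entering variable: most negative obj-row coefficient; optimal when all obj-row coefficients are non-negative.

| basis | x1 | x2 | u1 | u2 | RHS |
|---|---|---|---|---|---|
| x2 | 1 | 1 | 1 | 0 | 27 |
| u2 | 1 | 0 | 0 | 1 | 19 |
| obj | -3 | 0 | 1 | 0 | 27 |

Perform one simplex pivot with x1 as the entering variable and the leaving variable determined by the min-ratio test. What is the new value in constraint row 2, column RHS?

Ratio test on column x1 — row 1: 27/1 = 27; row 2: 19/1 = 19. Minimum is 19 at row 2 (u2 leaves); pivot element 1.
Divide row 2 by 1; eliminate column x1 from the other rows.
In the new row 2, the RHS entry is the old entry divided by the pivot: 19/1 = 19.

19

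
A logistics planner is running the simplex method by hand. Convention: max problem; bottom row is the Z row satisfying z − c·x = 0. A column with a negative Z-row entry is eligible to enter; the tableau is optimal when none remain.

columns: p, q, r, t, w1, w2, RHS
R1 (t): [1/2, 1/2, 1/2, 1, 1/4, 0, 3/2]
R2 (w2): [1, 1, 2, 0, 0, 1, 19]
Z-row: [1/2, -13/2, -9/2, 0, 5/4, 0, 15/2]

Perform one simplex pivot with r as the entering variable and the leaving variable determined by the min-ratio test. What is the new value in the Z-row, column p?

Ratio test on column r — row 1: (3/2)/(1/2) = 3; row 2: 19/2 = 19/2. Minimum is 3 at row 1 (t leaves); pivot element 1/2.
Divide row 1 by 1/2; eliminate column r from the other rows.
Z-row update in column p: 1/2 − (-9/2)·1 = 5.

5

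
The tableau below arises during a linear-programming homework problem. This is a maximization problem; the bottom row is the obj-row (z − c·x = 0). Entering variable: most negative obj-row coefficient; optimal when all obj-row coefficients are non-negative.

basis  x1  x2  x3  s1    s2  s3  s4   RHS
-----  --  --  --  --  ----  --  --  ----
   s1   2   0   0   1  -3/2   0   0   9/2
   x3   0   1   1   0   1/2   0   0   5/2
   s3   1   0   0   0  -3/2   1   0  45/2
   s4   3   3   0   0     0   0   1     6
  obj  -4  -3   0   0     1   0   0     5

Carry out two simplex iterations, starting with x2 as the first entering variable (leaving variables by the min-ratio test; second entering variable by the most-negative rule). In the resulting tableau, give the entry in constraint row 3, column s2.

-3/2

Ratio test on column x2 — row 1: entry 0 ≤ 0; row 2: (5/2)/1 = 5/2; row 3: entry 0 ≤ 0; row 4: 6/3 = 2. Minimum is 2 at row 4 (s4 leaves); pivot element 3.
Divide row 4 by 3; eliminate column x2 from the other rows.
Second iteration: most negative obj-row entry is -1 in column x1, so x1 enters.
Ratio test on column x1 — row 1: (9/2)/2 = 9/4; row 2: entry -1 ≤ 0; row 3: (45/2)/1 = 45/2; row 4: 2/1 = 2. Minimum is 2 at row 4 (x2 leaves); pivot element 1.
Divide row 4 by 1; eliminate column x1 from the other rows.
After both pivots, the entry at constraint row 3, column s2 is -3/2.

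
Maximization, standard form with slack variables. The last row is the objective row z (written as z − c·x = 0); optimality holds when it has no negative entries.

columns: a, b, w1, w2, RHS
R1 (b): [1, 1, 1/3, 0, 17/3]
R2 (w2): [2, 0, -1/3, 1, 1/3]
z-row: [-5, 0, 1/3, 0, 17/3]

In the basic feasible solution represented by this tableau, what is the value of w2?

w2 is basic (row 2); its value is the RHS of that row, 1/3.

1/3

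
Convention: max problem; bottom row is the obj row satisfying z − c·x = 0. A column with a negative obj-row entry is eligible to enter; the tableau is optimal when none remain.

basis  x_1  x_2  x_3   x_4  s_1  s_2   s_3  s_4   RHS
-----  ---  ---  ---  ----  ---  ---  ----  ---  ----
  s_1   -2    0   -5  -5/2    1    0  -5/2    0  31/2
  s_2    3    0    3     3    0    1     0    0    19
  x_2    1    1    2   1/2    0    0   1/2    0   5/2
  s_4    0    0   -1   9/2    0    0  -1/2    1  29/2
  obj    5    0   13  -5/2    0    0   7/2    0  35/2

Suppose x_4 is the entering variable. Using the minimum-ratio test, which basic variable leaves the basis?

s_4

Column x_4 entries and ratios — s_1: -5/2 ≤ 0, skip; s_2: 19/3 = 19/3; x_2: (5/2)/(1/2) = 5; s_4: (29/2)/(9/2) = 29/9.
Smallest ratio is 29/9 in the row of s_4, so s_4 leaves.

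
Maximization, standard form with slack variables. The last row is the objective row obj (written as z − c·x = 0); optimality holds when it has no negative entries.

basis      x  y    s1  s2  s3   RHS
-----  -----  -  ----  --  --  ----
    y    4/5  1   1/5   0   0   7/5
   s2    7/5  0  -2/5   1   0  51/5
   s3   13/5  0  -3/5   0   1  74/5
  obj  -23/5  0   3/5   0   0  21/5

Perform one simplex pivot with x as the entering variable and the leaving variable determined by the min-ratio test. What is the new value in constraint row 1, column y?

Ratio test on column x — row 1: (7/5)/(4/5) = 7/4; row 2: (51/5)/(7/5) = 51/7; row 3: (74/5)/(13/5) = 74/13. Minimum is 7/4 at row 1 (y leaves); pivot element 4/5.
Divide row 1 by 4/5; eliminate column x from the other rows.
In the new row 1, the y entry is the old entry divided by the pivot: 1/(4/5) = 5/4.

5/4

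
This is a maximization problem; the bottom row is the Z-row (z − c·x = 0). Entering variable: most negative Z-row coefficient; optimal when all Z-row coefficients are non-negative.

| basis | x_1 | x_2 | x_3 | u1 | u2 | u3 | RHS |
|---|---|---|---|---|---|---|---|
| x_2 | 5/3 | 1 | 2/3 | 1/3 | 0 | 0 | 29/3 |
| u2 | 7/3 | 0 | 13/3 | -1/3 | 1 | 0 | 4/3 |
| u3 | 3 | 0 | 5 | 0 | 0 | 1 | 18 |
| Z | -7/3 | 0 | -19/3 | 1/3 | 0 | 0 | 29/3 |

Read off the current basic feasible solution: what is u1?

0

u1 is not in the basis, so in the current basic feasible solution u1 = 0.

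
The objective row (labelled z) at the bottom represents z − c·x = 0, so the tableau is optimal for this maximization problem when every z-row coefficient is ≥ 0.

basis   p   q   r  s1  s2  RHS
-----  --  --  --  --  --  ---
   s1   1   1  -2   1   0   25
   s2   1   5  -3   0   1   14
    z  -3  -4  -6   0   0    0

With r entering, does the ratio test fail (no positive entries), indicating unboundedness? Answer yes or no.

yes

Every constraint-row entry in column r is ≤ 0, so increasing r is unbounded.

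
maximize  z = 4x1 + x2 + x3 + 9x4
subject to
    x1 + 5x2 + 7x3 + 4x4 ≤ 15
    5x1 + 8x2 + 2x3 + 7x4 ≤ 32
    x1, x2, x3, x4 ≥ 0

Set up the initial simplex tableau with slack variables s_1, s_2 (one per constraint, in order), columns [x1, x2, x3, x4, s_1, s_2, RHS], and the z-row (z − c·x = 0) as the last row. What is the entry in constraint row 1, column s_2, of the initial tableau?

Slack s_2 belongs to constraint 2; its column is the unit vector e_2, so the entry in row 1 is 0.

0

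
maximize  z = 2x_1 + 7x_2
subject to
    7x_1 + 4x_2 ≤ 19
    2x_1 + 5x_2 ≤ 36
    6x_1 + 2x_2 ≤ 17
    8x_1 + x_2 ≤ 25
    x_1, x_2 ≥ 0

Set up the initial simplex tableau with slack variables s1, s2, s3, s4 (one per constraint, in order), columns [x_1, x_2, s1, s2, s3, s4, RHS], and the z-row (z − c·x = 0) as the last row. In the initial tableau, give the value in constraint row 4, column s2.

Slack s2 belongs to constraint 2; its column is the unit vector e_2, so the entry in row 4 is 0.

0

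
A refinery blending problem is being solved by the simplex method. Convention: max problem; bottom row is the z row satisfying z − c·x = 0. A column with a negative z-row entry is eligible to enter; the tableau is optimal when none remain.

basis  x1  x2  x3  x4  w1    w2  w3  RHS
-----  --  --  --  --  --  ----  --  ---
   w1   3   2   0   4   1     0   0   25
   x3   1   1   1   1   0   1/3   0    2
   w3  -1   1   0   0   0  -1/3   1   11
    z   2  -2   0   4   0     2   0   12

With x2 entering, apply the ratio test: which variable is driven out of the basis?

Column x2 entries and ratios — w1: 25/2 = 25/2; x3: 2/1 = 2; w3: 11/1 = 11.
Smallest ratio is 2 in the row of x3, so x3 leaves.

x3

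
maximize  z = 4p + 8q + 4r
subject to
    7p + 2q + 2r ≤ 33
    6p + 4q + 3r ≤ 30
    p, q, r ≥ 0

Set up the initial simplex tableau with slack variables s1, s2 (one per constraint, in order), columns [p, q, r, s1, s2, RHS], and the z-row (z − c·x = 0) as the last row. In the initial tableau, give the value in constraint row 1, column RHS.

33

The RHS of constraint 1 is b_1 = 33.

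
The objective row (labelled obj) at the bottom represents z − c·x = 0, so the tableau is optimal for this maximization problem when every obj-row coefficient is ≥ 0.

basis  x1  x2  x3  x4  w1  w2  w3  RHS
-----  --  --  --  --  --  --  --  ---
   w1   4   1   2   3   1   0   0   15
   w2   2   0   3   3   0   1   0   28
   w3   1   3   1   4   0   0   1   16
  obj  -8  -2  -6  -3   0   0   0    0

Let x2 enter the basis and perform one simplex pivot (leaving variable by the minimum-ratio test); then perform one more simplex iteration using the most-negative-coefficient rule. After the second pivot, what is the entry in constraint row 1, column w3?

Ratio test on column x2 — row 1: 15/1 = 15; row 2: entry 0 ≤ 0; row 3: 16/3 = 16/3. Minimum is 16/3 at row 3 (w3 leaves); pivot element 3.
Divide row 3 by 3; eliminate column x2 from the other rows.
Second iteration: most negative obj-row entry is -22/3 in column x1, so x1 enters.
Ratio test on column x1 — row 1: (29/3)/(11/3) = 29/11; row 2: 28/2 = 14; row 3: (16/3)/(1/3) = 16. Minimum is 29/11 at row 1 (w1 leaves); pivot element 11/3.
Divide row 1 by 11/3; eliminate column x1 from the other rows.
After both pivots, the entry at constraint row 1, column w3 is -1/11.

-1/11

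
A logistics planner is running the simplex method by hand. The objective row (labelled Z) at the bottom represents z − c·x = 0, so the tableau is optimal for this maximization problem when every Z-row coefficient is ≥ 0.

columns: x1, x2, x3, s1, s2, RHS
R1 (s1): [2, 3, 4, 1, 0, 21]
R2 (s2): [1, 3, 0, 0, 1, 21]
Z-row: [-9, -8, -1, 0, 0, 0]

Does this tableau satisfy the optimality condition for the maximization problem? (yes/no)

The Z-row has a negative entry -9 in column x1, so it is not optimal.

no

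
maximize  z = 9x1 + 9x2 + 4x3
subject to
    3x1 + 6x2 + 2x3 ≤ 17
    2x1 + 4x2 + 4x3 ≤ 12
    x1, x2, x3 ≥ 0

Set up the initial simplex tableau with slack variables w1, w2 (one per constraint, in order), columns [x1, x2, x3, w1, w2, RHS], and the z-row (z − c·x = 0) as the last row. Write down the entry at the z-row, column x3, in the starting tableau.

The z-row carries the negated objective coefficients: the x3 entry is -4.

-4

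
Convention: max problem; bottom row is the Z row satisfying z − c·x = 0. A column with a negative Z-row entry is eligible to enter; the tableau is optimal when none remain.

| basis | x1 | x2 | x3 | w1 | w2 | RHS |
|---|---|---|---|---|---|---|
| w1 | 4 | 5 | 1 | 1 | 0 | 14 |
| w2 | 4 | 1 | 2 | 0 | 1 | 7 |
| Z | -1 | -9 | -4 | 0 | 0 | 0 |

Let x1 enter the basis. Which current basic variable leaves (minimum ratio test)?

w2

Column x1 entries and ratios — w1: 14/4 = 7/2; w2: 7/4 = 7/4.
Smallest ratio is 7/4 in the row of w2, so w2 leaves.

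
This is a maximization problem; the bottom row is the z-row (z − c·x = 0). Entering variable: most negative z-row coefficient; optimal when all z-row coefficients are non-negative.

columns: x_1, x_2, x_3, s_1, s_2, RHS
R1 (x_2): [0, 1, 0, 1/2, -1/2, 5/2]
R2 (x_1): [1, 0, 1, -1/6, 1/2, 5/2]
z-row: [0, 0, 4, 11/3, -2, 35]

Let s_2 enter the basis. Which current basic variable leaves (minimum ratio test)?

x_1

Column s_2 entries and ratios — x_2: -1/2 ≤ 0, skip; x_1: (5/2)/(1/2) = 5.
Smallest ratio is 5 in the row of x_1, so x_1 leaves.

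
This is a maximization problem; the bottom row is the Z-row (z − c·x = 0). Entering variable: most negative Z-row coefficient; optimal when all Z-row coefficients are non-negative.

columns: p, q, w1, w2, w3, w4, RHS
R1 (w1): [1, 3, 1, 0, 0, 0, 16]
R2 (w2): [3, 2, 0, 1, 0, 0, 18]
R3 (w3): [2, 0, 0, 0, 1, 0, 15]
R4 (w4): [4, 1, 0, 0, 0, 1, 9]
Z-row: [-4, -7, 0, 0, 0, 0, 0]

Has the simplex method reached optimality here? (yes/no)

no

The Z-row has a negative entry -7 in column q, so it is not optimal.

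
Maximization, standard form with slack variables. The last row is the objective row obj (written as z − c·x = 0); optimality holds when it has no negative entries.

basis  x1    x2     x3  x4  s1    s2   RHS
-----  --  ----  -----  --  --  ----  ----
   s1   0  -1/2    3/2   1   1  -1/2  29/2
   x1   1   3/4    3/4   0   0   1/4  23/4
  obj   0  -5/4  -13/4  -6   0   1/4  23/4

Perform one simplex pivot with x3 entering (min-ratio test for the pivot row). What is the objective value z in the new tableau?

92/3

Ratio test on column x3 — row 1: (29/2)/(3/2) = 29/3; row 2: (23/4)/(3/4) = 23/3. Minimum is 23/3 at row 2 (x1 leaves); pivot element 3/4.
Pivot on row 2; the obj-row RHS becomes 23/4 − (-13/4)·(23/3) = 92/3.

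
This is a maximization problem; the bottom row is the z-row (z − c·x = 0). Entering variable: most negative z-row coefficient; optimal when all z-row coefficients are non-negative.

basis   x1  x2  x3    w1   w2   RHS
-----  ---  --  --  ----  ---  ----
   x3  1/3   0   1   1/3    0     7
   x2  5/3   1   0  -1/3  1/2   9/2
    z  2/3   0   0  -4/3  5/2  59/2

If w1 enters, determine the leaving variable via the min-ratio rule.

x3

Column w1 entries and ratios — x3: 7/(1/3) = 21; x2: -1/3 ≤ 0, skip.
Smallest ratio is 21 in the row of x3, so x3 leaves.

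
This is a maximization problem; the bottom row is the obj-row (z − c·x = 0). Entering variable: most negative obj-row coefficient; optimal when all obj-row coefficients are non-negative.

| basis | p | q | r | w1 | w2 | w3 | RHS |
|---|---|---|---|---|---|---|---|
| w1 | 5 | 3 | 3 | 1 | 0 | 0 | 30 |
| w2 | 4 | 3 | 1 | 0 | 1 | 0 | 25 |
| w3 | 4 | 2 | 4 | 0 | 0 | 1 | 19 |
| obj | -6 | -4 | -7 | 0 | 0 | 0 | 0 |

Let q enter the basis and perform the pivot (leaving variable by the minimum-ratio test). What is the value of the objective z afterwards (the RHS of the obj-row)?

Ratio test on column q — row 1: 30/3 = 10; row 2: 25/3 = 25/3; row 3: 19/2 = 19/2. Minimum is 25/3 at row 2 (w2 leaves); pivot element 3.
Pivot on row 2; the obj-row RHS becomes 0 − (-4)·(25/3) = 100/3.

100/3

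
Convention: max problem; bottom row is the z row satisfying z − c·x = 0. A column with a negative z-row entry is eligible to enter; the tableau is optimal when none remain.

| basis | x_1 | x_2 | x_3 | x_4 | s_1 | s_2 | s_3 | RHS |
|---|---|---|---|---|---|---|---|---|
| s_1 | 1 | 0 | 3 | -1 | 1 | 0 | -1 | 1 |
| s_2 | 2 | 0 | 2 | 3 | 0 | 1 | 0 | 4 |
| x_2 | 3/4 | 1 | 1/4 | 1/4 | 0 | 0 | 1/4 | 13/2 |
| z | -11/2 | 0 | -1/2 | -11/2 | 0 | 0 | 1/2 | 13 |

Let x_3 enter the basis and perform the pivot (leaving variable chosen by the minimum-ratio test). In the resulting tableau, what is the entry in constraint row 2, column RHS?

10/3

Ratio test on column x_3 — row 1: 1/3 = 1/3; row 2: 4/2 = 2; row 3: (13/2)/(1/4) = 26. Minimum is 1/3 at row 1 (s_1 leaves); pivot element 3.
Divide row 1 by 3; eliminate column x_3 from the other rows.
Row 2 update in column RHS: 4 − 2·(1/3) = 10/3.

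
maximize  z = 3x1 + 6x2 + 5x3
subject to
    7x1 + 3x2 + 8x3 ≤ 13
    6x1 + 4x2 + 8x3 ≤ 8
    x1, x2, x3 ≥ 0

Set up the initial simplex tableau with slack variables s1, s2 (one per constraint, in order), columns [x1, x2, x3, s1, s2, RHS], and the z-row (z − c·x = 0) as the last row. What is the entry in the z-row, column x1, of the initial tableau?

The z-row carries the negated objective coefficients: the x1 entry is -3.

-3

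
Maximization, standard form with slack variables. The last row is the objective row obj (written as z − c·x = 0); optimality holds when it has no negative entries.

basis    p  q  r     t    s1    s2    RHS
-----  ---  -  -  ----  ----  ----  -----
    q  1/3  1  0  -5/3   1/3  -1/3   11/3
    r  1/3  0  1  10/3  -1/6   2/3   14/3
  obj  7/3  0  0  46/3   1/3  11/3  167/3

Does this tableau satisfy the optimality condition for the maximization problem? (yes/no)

yes

Every obj-row coefficient is ≥ 0, so the tableau is optimal.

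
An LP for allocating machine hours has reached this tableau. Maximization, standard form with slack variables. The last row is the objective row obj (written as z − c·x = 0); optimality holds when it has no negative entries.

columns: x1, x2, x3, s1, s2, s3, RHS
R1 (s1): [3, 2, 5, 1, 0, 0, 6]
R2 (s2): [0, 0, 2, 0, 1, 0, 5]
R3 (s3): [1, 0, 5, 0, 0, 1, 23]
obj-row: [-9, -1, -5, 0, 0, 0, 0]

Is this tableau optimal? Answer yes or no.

The obj-row has a negative entry -9 in column x1, so it is not optimal.

no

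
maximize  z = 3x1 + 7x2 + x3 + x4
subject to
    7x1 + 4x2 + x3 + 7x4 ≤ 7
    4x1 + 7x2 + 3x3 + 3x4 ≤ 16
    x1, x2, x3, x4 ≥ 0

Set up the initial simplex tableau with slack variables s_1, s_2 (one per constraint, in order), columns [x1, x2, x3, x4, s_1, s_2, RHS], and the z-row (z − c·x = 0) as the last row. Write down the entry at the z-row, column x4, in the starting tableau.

-1

The z-row carries the negated objective coefficients: the x4 entry is -1.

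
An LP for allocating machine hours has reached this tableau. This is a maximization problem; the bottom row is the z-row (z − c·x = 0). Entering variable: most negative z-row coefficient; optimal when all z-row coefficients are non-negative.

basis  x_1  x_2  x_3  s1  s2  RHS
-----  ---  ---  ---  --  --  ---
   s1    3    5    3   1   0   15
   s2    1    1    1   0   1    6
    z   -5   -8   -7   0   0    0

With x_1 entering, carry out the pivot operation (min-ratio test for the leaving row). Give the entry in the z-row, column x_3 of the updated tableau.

Ratio test on column x_1 — row 1: 15/3 = 5; row 2: 6/1 = 6. Minimum is 5 at row 1 (s1 leaves); pivot element 3.
Divide row 1 by 3; eliminate column x_1 from the other rows.
z-row update in column x_3: -7 − (-5)·1 = -2.

-2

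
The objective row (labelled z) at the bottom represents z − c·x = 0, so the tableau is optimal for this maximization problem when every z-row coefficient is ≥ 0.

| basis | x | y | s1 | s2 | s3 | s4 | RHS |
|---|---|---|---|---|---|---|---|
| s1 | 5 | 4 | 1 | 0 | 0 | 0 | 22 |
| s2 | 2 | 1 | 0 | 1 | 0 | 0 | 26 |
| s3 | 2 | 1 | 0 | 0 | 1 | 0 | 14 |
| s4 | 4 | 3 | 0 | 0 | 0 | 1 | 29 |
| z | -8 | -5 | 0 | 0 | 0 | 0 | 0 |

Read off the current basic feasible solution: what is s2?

s2 is basic (row 2); its value is the RHS of that row, 26.

26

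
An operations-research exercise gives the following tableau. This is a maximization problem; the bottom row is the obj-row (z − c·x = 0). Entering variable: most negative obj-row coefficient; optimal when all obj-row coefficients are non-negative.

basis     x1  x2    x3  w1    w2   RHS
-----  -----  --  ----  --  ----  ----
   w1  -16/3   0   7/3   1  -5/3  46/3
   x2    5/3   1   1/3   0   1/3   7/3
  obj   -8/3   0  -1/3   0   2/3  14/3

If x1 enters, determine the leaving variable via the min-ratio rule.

Column x1 entries and ratios — w1: -16/3 ≤ 0, skip; x2: (7/3)/(5/3) = 7/5.
Smallest ratio is 7/5 in the row of x2, so x2 leaves.

x2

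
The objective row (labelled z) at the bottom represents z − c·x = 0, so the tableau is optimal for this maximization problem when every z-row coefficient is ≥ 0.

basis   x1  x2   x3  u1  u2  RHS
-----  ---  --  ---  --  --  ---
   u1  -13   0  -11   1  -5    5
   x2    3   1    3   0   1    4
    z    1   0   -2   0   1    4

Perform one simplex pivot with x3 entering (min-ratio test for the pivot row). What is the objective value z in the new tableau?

20/3

Ratio test on column x3 — row 1: entry -11 ≤ 0; row 2: 4/3 = 4/3. Minimum is 4/3 at row 2 (x2 leaves); pivot element 3.
Pivot on row 2; the z-row RHS becomes 4 − (-2)·(4/3) = 20/3.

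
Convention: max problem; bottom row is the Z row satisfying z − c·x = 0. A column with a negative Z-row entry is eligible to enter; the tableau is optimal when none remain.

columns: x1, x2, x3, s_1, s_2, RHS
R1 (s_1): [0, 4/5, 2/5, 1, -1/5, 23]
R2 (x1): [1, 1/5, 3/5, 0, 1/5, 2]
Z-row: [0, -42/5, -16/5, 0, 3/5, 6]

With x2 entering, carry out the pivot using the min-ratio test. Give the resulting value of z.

90

Ratio test on column x2 — row 1: 23/(4/5) = 115/4; row 2: 2/(1/5) = 10. Minimum is 10 at row 2 (x1 leaves); pivot element 1/5.
Pivot on row 2; the Z-row RHS becomes 6 − (-42/5)·10 = 90.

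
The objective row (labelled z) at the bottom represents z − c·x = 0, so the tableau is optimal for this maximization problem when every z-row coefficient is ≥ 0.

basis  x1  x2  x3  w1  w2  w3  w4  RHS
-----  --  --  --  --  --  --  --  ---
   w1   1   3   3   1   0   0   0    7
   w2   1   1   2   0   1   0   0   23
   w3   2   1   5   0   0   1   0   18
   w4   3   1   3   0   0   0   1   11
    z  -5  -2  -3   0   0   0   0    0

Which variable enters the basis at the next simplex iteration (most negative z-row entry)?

Negative z-row entries: x1: -5, x2: -2, x3: -3.
The most negative is -5 in column x1, so x1 enters.

x1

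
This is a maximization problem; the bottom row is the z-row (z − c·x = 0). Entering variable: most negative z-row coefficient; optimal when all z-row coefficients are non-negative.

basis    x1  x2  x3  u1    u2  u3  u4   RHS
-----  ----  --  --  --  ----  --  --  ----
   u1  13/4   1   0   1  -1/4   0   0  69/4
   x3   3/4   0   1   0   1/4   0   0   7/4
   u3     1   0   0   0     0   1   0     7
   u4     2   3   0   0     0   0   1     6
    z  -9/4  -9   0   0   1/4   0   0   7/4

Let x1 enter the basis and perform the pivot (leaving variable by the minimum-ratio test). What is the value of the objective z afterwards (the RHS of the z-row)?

Ratio test on column x1 — row 1: (69/4)/(13/4) = 69/13; row 2: (7/4)/(3/4) = 7/3; row 3: 7/1 = 7; row 4: 6/2 = 3. Minimum is 7/3 at row 2 (x3 leaves); pivot element 3/4.
Pivot on row 2; the z-row RHS becomes 7/4 − (-9/4)·(7/3) = 7.

7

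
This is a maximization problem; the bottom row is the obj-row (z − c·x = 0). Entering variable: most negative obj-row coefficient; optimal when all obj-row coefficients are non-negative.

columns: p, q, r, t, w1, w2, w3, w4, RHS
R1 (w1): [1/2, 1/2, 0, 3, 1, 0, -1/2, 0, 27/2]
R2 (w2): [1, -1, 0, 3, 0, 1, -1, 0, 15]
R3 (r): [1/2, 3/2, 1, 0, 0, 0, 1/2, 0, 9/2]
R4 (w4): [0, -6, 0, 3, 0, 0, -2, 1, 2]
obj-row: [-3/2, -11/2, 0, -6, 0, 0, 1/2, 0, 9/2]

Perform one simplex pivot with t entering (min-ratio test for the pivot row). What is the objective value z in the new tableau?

Ratio test on column t — row 1: (27/2)/3 = 9/2; row 2: 15/3 = 5; row 3: entry 0 ≤ 0; row 4: 2/3 = 2/3. Minimum is 2/3 at row 4 (w4 leaves); pivot element 3.
Pivot on row 4; the obj-row RHS becomes 9/2 − (-6)·(2/3) = 17/2.

17/2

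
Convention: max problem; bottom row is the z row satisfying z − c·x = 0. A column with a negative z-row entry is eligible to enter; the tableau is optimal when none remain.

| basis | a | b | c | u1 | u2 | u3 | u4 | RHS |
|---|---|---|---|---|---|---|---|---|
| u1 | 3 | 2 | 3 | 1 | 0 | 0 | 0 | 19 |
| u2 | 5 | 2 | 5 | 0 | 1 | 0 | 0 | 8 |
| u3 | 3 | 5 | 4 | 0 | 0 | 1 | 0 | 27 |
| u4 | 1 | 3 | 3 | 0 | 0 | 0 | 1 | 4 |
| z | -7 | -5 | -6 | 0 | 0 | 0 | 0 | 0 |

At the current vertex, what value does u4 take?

4

u4 is basic (row 4); its value is the RHS of that row, 4.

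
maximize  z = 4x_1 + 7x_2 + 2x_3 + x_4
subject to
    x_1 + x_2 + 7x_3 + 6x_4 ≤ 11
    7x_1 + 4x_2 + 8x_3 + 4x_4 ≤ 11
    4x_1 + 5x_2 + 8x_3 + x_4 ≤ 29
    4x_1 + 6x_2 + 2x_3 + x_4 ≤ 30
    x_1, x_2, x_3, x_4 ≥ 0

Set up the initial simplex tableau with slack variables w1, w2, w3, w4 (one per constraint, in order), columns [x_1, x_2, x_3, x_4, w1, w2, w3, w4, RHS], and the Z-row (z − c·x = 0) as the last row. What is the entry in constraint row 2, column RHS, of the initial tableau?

The RHS of constraint 2 is b_2 = 11.

11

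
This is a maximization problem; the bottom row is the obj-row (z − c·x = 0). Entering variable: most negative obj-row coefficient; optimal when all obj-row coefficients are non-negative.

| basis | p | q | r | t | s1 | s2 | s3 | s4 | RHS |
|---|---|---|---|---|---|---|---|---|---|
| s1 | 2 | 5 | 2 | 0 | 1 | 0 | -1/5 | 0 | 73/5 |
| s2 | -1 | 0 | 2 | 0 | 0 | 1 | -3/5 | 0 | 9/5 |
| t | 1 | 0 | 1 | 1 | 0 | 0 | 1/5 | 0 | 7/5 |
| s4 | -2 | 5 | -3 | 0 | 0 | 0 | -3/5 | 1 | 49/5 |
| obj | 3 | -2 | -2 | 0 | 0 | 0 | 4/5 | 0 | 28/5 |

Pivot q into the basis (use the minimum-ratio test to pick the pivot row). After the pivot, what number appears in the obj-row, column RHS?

238/25

Ratio test on column q — row 1: (73/5)/5 = 73/25; row 2: entry 0 ≤ 0; row 3: entry 0 ≤ 0; row 4: (49/5)/5 = 49/25. Minimum is 49/25 at row 4 (s4 leaves); pivot element 5.
Divide row 4 by 5; eliminate column q from the other rows.
obj-row update in column RHS: 28/5 − (-2)·(49/25) = 238/25.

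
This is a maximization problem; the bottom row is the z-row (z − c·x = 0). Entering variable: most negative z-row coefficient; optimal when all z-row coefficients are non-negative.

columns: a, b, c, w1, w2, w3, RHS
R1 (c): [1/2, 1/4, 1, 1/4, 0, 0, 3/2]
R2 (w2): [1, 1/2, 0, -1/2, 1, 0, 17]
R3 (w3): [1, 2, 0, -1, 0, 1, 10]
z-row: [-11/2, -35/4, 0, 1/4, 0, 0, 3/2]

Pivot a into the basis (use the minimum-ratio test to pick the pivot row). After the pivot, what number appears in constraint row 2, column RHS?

Ratio test on column a — row 1: (3/2)/(1/2) = 3; row 2: 17/1 = 17; row 3: 10/1 = 10. Minimum is 3 at row 1 (c leaves); pivot element 1/2.
Divide row 1 by 1/2; eliminate column a from the other rows.
Row 2 update in column RHS: 17 − 1·3 = 14.

14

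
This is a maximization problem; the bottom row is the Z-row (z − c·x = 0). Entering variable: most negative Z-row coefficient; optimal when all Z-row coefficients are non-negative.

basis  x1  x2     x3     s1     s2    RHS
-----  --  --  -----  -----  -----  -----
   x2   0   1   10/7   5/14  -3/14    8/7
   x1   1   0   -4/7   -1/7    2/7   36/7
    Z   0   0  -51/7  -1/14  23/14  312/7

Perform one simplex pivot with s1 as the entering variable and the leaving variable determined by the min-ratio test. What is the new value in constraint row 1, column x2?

Ratio test on column s1 — row 1: (8/7)/(5/14) = 16/5; row 2: entry -1/7 ≤ 0. Minimum is 16/5 at row 1 (x2 leaves); pivot element 5/14.
Divide row 1 by 5/14; eliminate column s1 from the other rows.
In the new row 1, the x2 entry is the old entry divided by the pivot: 1/(5/14) = 14/5.

14/5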